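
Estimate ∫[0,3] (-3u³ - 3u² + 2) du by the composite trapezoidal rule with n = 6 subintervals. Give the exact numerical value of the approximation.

-83.8125

h = (3 − 0)/6 = 0.5.
Nodes u₀,…,u₆ = 0, 0.5, 1, 1.5, 2, 2.5, 3.
f(u) = -3u³ - 3u² + 2: f₀=2, f₁=0.875, f₂=-4, f₃=-14.875, f₄=-34, f₅=-63.625, f₆=-106.
(h/2)·[f₀ + 2f₁ + 2f₂ + 2f₃ + 2f₄ + 2f₅ + f₆] = 0.25·(-335.25) = -83.8125.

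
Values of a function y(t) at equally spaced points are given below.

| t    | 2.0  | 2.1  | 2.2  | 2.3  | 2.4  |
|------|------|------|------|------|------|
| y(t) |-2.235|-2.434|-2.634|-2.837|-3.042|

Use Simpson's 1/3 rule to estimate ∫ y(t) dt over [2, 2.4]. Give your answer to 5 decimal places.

h = 0.1, n = 4.
(h/3)·[y₀ + 4y₁ + 2y₂ + 4y₃ + y₄] = 0.033333·(-31.629) = -1.05430.

-1.05430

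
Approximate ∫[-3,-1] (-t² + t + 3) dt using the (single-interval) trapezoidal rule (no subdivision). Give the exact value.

T = (b−a)/2 · [f(-3) + f(-1)] = 1·[(-9) + 1] = -8.

-8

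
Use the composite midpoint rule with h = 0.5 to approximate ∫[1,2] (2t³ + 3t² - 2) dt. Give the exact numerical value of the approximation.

12.25

h = (2 − 1)/2 = 0.5.
Midpoints m₁,…,m₂ = 1.25, 1.75.
f(m₁)=6.59375, f(m₂)=17.90625.
h·[f(m₁) + f(m₂)] = 0.5·(24.5) = 12.25.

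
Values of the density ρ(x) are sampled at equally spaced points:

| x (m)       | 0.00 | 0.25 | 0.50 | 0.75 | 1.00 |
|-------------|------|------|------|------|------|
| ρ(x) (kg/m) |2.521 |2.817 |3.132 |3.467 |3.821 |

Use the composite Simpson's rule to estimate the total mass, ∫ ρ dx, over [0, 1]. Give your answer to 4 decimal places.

3.1452

h = 0.25, n = 4.
(h/3)·[y₀ + 4y₁ + 2y₂ + 4y₃ + y₄] = 0.083333·(37.742) = 3.1452.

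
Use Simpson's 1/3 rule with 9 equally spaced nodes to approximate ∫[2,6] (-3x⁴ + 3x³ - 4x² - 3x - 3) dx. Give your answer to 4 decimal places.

h = (6 − 2)/8 = 0.5.
Nodes x₀,…,x₈ = 2, 2.5, 3, 3.5, 4, 4.5, 5, 5.5, 6.
f(x) = -3x⁴ + 3x³ - 4x² - 3x - 3: f₀=-49, f₁=-105.8125, f₂=-210, f₃=-384.0625, f₄=-655, f₅=-1054.3125, f₆=-1618, f₇=-2386.5625, f₈=-3405.
(h/3)·[f₀ + 4f₁ + 2f₂ + 4f₃ + 2f₄ + 4f₅ + 2f₆ + 4f₇ + f₈] = 0.166667·(-24143) = -4023.8333.

-4023.8333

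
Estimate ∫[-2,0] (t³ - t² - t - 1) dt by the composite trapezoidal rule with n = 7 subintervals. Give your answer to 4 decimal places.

-6.7755

h = (0 − (-2))/7 = 0.285714.
Nodes t₀,…,t₇ = -2, -1.714286, -1.428571, -1.142857, -0.857143, -0.571429, -0.285714, 0.
f(t) = t³ - t² - t - 1: f₀=-11, f₁=-7.262391, f₂=-4.527697, f₃=-2.655977, f₄=-1.507289, f₅=-0.941691, f₆=-0.819242, f₇=-1.
(h/2)·[f₀ + 2f₁ + 2f₂ + 2f₃ + 2f₄ + 2f₅ + 2f₆ + f₇] = 0.142857·(-47.428571) = -6.7755.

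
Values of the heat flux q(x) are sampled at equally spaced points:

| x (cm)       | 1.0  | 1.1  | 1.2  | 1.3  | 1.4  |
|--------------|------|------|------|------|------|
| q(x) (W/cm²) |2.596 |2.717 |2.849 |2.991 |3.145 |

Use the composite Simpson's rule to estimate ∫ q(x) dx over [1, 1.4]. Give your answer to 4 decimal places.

1.1424

h = 0.1, n = 4.
(h/3)·[y₀ + 4y₁ + 2y₂ + 4y₃ + y₄] = 0.033333·(34.271) = 1.1424.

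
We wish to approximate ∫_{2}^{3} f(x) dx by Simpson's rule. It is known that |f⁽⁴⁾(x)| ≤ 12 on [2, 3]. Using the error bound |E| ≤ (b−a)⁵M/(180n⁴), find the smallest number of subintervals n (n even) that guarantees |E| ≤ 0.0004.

4

Need 12/(180n⁴) ≤ 0.0004.
n⁴ ≥ 12/(180·0.0004) = 166.667 ⇒ n ≥ 3.5930, so the smallest even n is 4. (n must be even for Simpson's rule.)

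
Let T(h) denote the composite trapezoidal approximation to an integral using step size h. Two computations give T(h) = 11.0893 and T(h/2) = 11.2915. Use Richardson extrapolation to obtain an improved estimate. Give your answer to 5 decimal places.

11.35890

R = (4·T(h/2) − T(h)) / 3 = (4·11.2915 − 11.0893)/3 = (34.0767)/3 = 11.35890.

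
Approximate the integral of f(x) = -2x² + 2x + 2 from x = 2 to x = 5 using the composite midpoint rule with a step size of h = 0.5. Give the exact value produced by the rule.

-50.875

h = (5 − 2)/6 = 0.5.
Midpoints m₁,…,m₆ = 2.25, 2.75, 3.25, 3.75, 4.25, 4.75.
f(m₁)=-3.625, f(m₂)=-7.625, f(m₃)=-12.625, f(m₄)=-18.625, f(m₅)=-25.625, f(m₆)=-33.625.
h·[f(m₁) + f(m₂) + f(m₃) + f(m₄) + f(m₅) + f(m₆)] = 0.5·(-101.75) = -50.875.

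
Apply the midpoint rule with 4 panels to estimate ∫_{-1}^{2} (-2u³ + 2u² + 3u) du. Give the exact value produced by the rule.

3.140625

h = (2 − (-1))/4 = 0.75.
Midpoints m₁,…,m₄ = -0.625, 0.125, 0.875, 1.625.
f(m₁)=-0.60546875, f(m₂)=0.40234375, f(m₃)=2.81640625, f(m₄)=1.57421875.
h·[f(m₁) + f(m₂) + f(m₃) + f(m₄)] = 0.75·(4.1875) = 3.140625.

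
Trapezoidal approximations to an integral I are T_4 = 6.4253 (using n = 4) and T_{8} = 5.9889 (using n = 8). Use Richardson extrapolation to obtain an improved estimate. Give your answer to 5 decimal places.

R = (4·T_{8} − T_4) / 3 = (4·5.9889 − 6.4253)/3 = (17.5303)/3 = 5.84343.

5.84343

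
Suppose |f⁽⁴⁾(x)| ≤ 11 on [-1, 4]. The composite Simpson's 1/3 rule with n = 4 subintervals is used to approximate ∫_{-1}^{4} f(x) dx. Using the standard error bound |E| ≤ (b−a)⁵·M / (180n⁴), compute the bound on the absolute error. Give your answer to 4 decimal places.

|E| ≤ (5)⁵·11 / (180·4⁴) = 34375/46080 = 0.7460.

0.7460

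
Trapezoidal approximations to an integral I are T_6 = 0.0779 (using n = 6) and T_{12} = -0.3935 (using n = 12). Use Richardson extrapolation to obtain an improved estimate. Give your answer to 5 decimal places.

R = (4·T_{12} − T_6) / 3 = (4·(-0.3935) − 0.0779)/3 = (-1.6519)/3 = -0.55063.

-0.55063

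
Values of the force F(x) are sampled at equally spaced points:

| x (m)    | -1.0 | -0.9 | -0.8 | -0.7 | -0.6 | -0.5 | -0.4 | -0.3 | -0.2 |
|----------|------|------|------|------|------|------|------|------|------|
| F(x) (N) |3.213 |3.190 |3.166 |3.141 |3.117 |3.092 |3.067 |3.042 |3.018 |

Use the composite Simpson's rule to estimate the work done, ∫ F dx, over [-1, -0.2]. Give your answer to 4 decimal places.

h = 0.1, n = 8.
(h/3)·[y₀ + 4y₁ + 2y₂ + 4y₃ + 2y₄ + 4y₅ + 2y₆ + 4y₇ + y₈] = 0.033333·(74.791) = 2.4930.

2.4930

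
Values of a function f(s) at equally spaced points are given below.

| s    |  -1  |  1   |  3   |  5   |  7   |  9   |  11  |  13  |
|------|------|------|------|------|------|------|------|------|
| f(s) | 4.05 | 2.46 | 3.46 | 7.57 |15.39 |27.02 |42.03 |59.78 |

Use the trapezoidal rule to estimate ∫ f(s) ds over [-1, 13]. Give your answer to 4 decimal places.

259.6900

h = 2, n = 7.
(h/2)·[y₀ + 2y₁ + 2y₂ + 2y₃ + 2y₄ + 2y₅ + 2y₆ + y₇] = 1·(259.69) = 259.6900.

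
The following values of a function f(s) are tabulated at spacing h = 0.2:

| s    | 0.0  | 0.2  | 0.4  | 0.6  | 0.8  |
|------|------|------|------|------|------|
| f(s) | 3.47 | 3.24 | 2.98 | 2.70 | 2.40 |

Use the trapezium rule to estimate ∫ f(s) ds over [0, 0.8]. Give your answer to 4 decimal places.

h = 0.2, n = 4.
(h/2)·[y₀ + 2y₁ + 2y₂ + 2y₃ + y₄] = 0.1·(23.71) = 2.3710.

2.3710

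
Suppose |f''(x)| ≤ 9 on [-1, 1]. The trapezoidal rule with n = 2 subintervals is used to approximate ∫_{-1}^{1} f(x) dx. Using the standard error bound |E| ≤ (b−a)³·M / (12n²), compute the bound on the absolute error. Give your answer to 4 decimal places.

|E| ≤ (2)³·9 / (12·2²) = 72/48 = 1.5000.

1.5000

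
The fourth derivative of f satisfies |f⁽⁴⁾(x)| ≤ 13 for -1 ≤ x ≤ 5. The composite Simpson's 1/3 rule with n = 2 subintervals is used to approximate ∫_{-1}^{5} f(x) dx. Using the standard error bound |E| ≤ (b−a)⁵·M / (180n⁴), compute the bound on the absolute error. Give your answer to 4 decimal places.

35.1000

|E| ≤ (6)⁵·13 / (180·2⁴) = 101088/2880 = 35.1000.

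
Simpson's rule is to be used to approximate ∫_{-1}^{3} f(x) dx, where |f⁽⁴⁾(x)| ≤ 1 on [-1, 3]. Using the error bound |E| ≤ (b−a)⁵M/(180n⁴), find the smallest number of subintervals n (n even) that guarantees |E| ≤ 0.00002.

Need 1024/(180n⁴) ≤ 0.00002.
n⁴ ≥ 1024/(180·0.00002) = 284444 ⇒ n ≥ 23.0940, so the smallest even n is 24. (n must be even for Simpson's rule.)

24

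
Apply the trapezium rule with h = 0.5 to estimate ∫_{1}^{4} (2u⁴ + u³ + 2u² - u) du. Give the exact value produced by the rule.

519.125

h = (4 − 1)/6 = 0.5.
Nodes u₀,…,u₆ = 1, 1.5, 2, 2.5, 3, 3.5, 4.
f(u) = 2u⁴ + u³ + 2u² - u: f₀=4, f₁=16.5, f₂=46, f₃=103.75, f₄=204, f₅=364, f₆=604.
(h/2)·[f₀ + 2f₁ + 2f₂ + 2f₃ + 2f₄ + 2f₅ + f₆] = 0.25·(2076.5) = 519.125.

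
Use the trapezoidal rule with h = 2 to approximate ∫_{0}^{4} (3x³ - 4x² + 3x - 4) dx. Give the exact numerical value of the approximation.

152

h = (4 − 0)/2 = 2.
Nodes x₀,…,x₂ = 0, 2, 4.
f(x) = 3x³ - 4x² + 3x - 4: f₀=-4, f₁=10, f₂=136.
(h/2)·[f₀ + 2f₁ + f₂] = 1·(152) = 152.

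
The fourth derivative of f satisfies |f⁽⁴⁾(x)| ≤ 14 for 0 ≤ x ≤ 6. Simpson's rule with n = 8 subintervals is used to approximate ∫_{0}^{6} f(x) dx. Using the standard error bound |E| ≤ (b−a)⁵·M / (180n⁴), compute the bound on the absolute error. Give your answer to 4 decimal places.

0.1477

|E| ≤ (6)⁵·14 / (180·8⁴) = 108864/737280 = 0.1477.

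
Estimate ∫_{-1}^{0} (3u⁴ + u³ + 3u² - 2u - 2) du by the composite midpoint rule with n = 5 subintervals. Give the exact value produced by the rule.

h = (0 − (-1))/5 = 0.2.
Midpoints m₁,…,m₅ = -0.9, -0.7, -0.5, -0.3, -0.1.
f(m₁)=3.4693, f(m₂)=1.2473, f(m₃)=-0.1875, f(m₄)=-1.1327, f(m₅)=-1.7707.
h·[f(m₁) + f(m₂) + f(m₃) + f(m₄) + f(m₅)] = 0.2·(1.6257) = 0.32514.

0.32514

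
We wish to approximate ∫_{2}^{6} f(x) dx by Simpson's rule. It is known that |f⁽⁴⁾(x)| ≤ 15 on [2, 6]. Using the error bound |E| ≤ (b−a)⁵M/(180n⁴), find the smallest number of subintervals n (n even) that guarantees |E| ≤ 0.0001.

Need 15360/(180n⁴) ≤ 0.0001.
n⁴ ≥ 15360/(180·0.0001) = 853333 ⇒ n ≥ 30.3934, so the smallest even n is 32. (n must be even for Simpson's rule.)

32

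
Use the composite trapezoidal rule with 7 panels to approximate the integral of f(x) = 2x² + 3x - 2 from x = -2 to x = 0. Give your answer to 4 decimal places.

h = (0 − (-2))/7 = 0.285714.
Nodes x₀,…,x₇ = -2, -1.714286, -1.428571, -1.142857, -0.857143, -0.571429, -0.285714, 0.
f(x) = 2x² + 3x - 2: f₀=0, f₁=-1.265306, f₂=-2.204082, f₃=-2.816327, f₄=-3.102041, f₅=-3.061224, f₆=-2.693878, f₇=-2.
(h/2)·[f₀ + 2f₁ + 2f₂ + 2f₃ + 2f₄ + 2f₅ + 2f₆ + f₇] = 0.142857·(-32.285714) = -4.6122.

-4.6122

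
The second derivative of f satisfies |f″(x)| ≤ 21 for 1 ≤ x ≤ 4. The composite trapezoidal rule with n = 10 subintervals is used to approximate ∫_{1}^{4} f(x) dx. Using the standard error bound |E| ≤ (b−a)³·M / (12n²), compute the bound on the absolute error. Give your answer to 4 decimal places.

0.4725

|E| ≤ (3)³·21 / (12·10²) = 567/1200 = 0.4725.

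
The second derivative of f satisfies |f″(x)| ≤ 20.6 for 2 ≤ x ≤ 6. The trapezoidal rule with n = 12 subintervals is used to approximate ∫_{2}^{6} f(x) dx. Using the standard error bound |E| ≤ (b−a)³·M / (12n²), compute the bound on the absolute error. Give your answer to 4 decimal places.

|E| ≤ (4)³·20.6 / (12·12²) = 1318.4/1728 = 0.7630.

0.7630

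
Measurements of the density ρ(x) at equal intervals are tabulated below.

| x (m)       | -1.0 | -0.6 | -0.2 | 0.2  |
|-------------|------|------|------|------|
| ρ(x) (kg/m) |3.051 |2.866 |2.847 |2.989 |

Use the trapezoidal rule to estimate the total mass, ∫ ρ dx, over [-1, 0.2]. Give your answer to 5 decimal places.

3.49320

h = 0.4, n = 3.
(h/2)·[y₀ + 2y₁ + 2y₂ + y₃] = 0.2·(17.466) = 3.49320.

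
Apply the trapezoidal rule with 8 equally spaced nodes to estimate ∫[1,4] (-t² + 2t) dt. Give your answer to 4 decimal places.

-6.0918

h = (4 − 1)/7 = 0.428571.
Nodes t₀,…,t₇ = 1, 1.428571, 1.857143, 2.285714, 2.714286, 3.142857, 3.571429, 4.
f(t) = -t² + 2t: f₀=1, f₁=0.816327, f₂=0.265306, f₃=-0.653061, f₄=-1.938776, f₅=-3.591837, f₆=-5.612245, f₇=-8.
(h/2)·[f₀ + 2f₁ + 2f₂ + 2f₃ + 2f₄ + 2f₅ + 2f₆ + f₇] = 0.214286·(-28.428571) = -6.0918.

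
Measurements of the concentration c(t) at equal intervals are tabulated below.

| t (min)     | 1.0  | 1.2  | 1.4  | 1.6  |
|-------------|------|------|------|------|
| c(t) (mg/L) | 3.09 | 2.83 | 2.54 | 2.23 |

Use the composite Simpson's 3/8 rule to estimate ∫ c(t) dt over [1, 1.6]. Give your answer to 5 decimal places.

h = 0.2, n = 3.
(3h/8)·[y₀ + 3y₁ + 3y₂ + y₃] = 0.075·(21.43) = 1.60725.

1.60725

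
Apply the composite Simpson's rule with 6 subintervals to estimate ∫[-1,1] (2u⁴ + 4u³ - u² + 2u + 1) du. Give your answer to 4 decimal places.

2.1399

h = (1 − (-1))/6 = 0.333333.
Nodes u₀,…,u₆ = -1, -0.666667, -0.333333, 0, 0.333333, 0.666667, 1.
f(u) = 2u⁴ + 4u³ - u² + 2u + 1: f₀=-4, f₁=-1.567901, f₂=0.098765, f₃=1, f₄=1.728395, f₅=3.469136, f₆=8.
(h/3)·[f₀ + 4f₁ + 2f₂ + 4f₃ + 2f₄ + 4f₅ + f₆] = 0.111111·(19.259259) = 2.1399.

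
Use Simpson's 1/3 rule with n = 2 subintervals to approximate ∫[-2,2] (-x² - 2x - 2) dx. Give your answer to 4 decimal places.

-13.3333

h = (2 − (-2))/2 = 2.
Nodes x₀,…,x₂ = -2, 0, 2.
f(x) = -x² - 2x - 2: f₀=-2, f₁=-2, f₂=-10.
(h/3)·[f₀ + 4f₁ + f₂] = 0.666667·(-20) = -13.3333.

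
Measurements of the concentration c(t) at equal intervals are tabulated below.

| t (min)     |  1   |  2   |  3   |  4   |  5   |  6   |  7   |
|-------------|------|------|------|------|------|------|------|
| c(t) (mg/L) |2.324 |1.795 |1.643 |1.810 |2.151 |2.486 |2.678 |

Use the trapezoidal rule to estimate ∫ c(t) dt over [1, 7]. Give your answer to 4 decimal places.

h = 1, n = 6.
(h/2)·[y₀ + 2y₁ + 2y₂ + 2y₃ + 2y₄ + 2y₅ + y₆] = 0.5·(24.772) = 12.3860.

12.3860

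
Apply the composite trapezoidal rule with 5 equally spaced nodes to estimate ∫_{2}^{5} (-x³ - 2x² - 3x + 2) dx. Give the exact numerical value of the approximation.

-259.265625

h = (5 − 2)/4 = 0.75.
Nodes x₀,…,x₄ = 2, 2.75, 3.5, 4.25, 5.
f(x) = -x³ - 2x² - 3x + 2: f₀=-20, f₁=-42.171875, f₂=-75.875, f₃=-123.640625, f₄=-188.
(h/2)·[f₀ + 2f₁ + 2f₂ + 2f₃ + f₄] = 0.375·(-691.375) = -259.265625.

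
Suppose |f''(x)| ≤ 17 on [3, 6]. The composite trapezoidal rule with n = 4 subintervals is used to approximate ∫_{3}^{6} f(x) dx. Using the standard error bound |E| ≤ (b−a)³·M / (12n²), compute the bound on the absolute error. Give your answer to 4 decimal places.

2.3906

|E| ≤ (3)³·17 / (12·4²) = 459/192 = 2.3906.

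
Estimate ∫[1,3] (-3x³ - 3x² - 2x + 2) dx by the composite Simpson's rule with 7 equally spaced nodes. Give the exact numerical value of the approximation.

h = (3 − 1)/6 = 0.333333.
Nodes x₀,…,x₆ = 1, 1.333333, 1.666667, 2, 2.333333, 2.666667, 3.
f(x) = -3x³ - 3x² - 2x + 2: f₀=-6, f₁=-13.111111, f₂=-23.555556, f₃=-38, f₄=-57.111111, f₅=-81.555556, f₆=-112.
(h/3)·[f₀ + 4f₁ + 2f₂ + 4f₃ + 2f₄ + 4f₅ + f₆] = 0.111111·(-810) = -90.

-90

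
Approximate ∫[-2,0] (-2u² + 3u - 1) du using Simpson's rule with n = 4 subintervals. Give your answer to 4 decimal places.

-13.3333

h = (0 − (-2))/4 = 0.5.
Nodes u₀,…,u₄ = -2, -1.5, -1, -0.5, 0.
f(u) = -2u² + 3u - 1: f₀=-15, f₁=-10, f₂=-6, f₃=-3, f₄=-1.
(h/3)·[f₀ + 4f₁ + 2f₂ + 4f₃ + f₄] = 0.166667·(-80) = -13.3333.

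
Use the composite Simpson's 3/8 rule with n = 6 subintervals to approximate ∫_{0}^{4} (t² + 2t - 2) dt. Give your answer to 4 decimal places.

h = (4 − 0)/6 = 0.666667.
Nodes t₀,…,t₆ = 0, 0.666667, 1.333333, 2, 2.666667, 3.333333, 4.
f(t) = t² + 2t - 2: f₀=-2, f₁=-0.222222, f₂=2.444444, f₃=6, f₄=10.444444, f₅=15.777778, f₆=22.
(3h/8)·[f₀ + 3f₁ + 3f₂ + 2f₃ + 3f₄ + 3f₅ + f₆] = 0.25·(117.333333) = 29.3333.

29.3333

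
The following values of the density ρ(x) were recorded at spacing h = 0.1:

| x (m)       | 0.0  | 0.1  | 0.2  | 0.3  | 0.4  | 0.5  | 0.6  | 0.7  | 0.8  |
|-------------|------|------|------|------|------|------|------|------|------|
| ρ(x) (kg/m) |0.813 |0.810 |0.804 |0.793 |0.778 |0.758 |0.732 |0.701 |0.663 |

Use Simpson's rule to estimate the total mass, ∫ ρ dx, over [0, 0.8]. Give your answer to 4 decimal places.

0.6117

h = 0.1, n = 8.
(h/3)·[y₀ + 4y₁ + 2y₂ + 4y₃ + 2y₄ + 4y₅ + 2y₆ + 4y₇ + y₈] = 0.033333·(18.352) = 0.6117.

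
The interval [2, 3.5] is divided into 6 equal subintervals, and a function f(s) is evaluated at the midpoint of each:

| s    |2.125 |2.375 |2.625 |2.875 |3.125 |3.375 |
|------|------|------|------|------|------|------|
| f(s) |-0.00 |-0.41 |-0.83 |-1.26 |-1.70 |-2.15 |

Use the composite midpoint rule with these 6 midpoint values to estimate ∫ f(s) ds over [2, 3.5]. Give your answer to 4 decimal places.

-1.5875

h = 0.25, n = 6.
h·[y(m₁) + y(m₂) + y(m₃) + y(m₄) + y(m₅) + y(m₆)] = 0.25·(-6.35) = -1.5875.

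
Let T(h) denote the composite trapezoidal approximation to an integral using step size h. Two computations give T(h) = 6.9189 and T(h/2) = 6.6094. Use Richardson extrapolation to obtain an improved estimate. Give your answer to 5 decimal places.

R = (4·T(h/2) − T(h)) / 3 = (4·6.6094 − 6.9189)/3 = (19.5187)/3 = 6.50623.

6.50623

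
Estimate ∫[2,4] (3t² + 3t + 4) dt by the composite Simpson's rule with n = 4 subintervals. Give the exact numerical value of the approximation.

h = (4 − 2)/4 = 0.5.
Nodes t₀,…,t₄ = 2, 2.5, 3, 3.5, 4.
f(t) = 3t² + 3t + 4: f₀=22, f₁=30.25, f₂=40, f₃=51.25, f₄=64.
(h/3)·[f₀ + 4f₁ + 2f₂ + 4f₃ + f₄] = 0.166667·(492) = 82.

82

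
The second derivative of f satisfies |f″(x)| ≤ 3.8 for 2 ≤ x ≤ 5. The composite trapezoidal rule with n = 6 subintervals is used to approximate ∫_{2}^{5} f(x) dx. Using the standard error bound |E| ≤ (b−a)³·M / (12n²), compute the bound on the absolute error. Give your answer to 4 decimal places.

0.2375

|E| ≤ (3)³·3.8 / (12·6²) = 102.6/432 = 0.2375.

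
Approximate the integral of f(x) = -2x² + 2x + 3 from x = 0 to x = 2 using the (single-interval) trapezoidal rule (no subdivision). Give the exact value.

2

T = (b−a)/2 · [f(0) + f(2)] = 1·[3 + (-1)] = 2.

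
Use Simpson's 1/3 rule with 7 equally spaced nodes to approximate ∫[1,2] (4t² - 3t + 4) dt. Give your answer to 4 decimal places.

8.8333

h = (2 − 1)/6 = 0.166667.
Nodes t₀,…,t₆ = 1, 1.166667, 1.333333, 1.5, 1.666667, 1.833333, 2.
f(t) = 4t² - 3t + 4: f₀=5, f₁=5.944444, f₂=7.111111, f₃=8.5, f₄=10.111111, f₅=11.944444, f₆=14.
(h/3)·[f₀ + 4f₁ + 2f₂ + 4f₃ + 2f₄ + 4f₅ + f₆] = 0.055556·(159) = 8.8333.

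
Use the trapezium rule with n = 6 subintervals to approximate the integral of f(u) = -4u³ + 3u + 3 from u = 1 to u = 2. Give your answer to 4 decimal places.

h = (2 − 1)/6 = 0.166667.
Nodes u₀,…,u₆ = 1, 1.166667, 1.333333, 1.5, 1.666667, 1.833333, 2.
f(u) = -4u³ + 3u + 3: f₀=2, f₁=0.148148, f₂=-2.481481, f₃=-6, f₄=-10.518519, f₅=-16.148148, f₆=-23.
(h/2)·[f₀ + 2f₁ + 2f₂ + 2f₃ + 2f₄ + 2f₅ + f₆] = 0.083333·(-91) = -7.5833.

-7.5833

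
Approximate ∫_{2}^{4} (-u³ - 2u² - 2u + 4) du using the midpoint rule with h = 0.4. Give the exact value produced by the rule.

h = (4 − 2)/5 = 0.4.
Midpoints m₁,…,m₅ = 2.2, 2.6, 3, 3.4, 3.8.
f(m₁)=-20.728, f(m₂)=-32.296, f(m₃)=-47, f(m₄)=-65.224, f(m₅)=-87.352.
h·[f(m₁) + f(m₂) + f(m₃) + f(m₄) + f(m₅)] = 0.4·(-252.6) = -101.04.

-101.04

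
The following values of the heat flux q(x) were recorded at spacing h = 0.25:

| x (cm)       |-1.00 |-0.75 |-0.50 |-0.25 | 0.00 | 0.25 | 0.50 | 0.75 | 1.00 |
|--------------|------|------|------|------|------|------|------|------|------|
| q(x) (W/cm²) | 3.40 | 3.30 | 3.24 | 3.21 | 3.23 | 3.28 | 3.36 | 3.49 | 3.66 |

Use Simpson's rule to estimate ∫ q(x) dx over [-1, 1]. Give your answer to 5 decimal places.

6.65333

h = 0.25, n = 8.
(h/3)·[y₀ + 4y₁ + 2y₂ + 4y₃ + 2y₄ + 4y₅ + 2y₆ + 4y₇ + y₈] = 0.083333·(79.84) = 6.65333.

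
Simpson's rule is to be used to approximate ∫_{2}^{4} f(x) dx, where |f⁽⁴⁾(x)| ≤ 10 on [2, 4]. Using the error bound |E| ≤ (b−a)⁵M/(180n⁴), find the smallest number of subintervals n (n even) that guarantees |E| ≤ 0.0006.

Need 320/(180n⁴) ≤ 0.0006.
n⁴ ≥ 320/(180·0.0006) = 2962.96 ⇒ n ≥ 7.3779, so the smallest even n is 8. (n must be even for Simpson's rule.)

8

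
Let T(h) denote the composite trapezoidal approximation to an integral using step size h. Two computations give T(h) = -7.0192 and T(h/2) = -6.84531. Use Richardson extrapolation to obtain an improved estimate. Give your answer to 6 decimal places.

R = (4·T(h/2) − T(h)) / 3 = (4·(-6.84531) − (-7.0192))/3 = (-20.36204)/3 = -6.787347.

-6.787347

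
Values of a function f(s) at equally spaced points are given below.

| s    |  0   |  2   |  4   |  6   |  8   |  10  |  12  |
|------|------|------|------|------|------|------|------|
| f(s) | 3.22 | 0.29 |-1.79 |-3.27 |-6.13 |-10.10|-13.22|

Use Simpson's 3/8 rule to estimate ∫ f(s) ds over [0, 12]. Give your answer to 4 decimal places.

h = 2, n = 6.
(3h/8)·[y₀ + 3y₁ + 3y₂ + 2y₃ + 3y₄ + 3y₅ + y₆] = 0.75·(-69.73) = -52.2975.

-52.2975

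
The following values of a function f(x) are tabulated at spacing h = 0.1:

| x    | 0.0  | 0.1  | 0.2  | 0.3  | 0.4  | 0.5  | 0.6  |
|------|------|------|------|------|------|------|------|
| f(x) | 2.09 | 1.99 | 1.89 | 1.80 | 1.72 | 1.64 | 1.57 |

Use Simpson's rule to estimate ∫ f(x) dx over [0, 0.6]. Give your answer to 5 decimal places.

1.08667

h = 0.1, n = 6.
(h/3)·[y₀ + 4y₁ + 2y₂ + 4y₃ + 2y₄ + 4y₅ + y₆] = 0.033333·(32.60) = 1.08667.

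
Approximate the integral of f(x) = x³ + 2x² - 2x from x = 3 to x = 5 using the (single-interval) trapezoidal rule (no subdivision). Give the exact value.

204

T = (b−a)/2 · [f(3) + f(5)] = 1·[39 + 165] = 204.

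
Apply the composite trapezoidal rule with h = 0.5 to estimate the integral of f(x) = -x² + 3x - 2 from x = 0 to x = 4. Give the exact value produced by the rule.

h = (4 − 0)/8 = 0.5.
Nodes x₀,…,x₈ = 0, 0.5, 1, 1.5, 2, 2.5, 3, 3.5, 4.
f(x) = -x² + 3x - 2: f₀=-2, f₁=-0.75, f₂=0, f₃=0.25, f₄=0, f₅=-0.75, f₆=-2, f₇=-3.75, f₈=-6.
(h/2)·[f₀ + 2f₁ + 2f₂ + 2f₃ + 2f₄ + 2f₅ + 2f₆ + 2f₇ + f₈] = 0.25·(-22) = -5.5.

-5.5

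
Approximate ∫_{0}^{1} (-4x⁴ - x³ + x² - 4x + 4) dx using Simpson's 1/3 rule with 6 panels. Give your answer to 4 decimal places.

1.2829

h = (1 − 0)/6 = 0.166667.
Nodes x₀,…,x₆ = 0, 0.166667, 0.333333, 0.5, 0.666667, 0.833333, 1.
f(x) = -4x⁴ - x³ + x² - 4x + 4: f₀=4, f₁=3.353395, f₂=2.691358, f₃=1.875, f₄=0.691358, f₅=-1.146605, f₆=-4.
(h/3)·[f₀ + 4f₁ + 2f₂ + 4f₃ + 2f₄ + 4f₅ + f₆] = 0.055556·(23.092593) = 1.2829.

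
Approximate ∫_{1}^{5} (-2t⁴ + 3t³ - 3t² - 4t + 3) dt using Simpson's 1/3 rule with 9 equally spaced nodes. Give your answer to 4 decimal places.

-941.6667

h = (5 − 1)/8 = 0.5.
Nodes t₀,…,t₈ = 1, 1.5, 2, 2.5, 3, 3.5, 4, 4.5, 5.
f(t) = -2t⁴ + 3t³ - 3t² - 4t + 3: f₀=-3, f₁=-9.75, f₂=-25, f₃=-57, f₄=-117, f₅=-219.25, f₆=-381, f₇=-622.5, f₈=-967.
(h/3)·[f₀ + 4f₁ + 2f₂ + 4f₃ + 2f₄ + 4f₅ + 2f₆ + 4f₇ + f₈] = 0.166667·(-5650) = -941.6667.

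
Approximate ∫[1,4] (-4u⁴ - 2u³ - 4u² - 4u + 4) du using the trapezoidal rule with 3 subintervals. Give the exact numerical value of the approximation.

-1141

h = (4 − 1)/3 = 1.
Nodes u₀,…,u₃ = 1, 2, 3, 4.
f(u) = -4u⁴ - 2u³ - 4u² - 4u + 4: f₀=-10, f₁=-100, f₂=-422, f₃=-1228.
(h/2)·[f₀ + 2f₁ + 2f₂ + f₃] = 0.5·(-2282) = -1141.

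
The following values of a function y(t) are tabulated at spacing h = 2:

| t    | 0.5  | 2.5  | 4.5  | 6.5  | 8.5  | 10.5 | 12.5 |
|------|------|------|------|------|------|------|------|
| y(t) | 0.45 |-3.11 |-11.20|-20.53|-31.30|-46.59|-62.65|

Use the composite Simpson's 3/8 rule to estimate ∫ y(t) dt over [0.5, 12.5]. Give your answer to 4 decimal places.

-284.8950

h = 2, n = 6.
(3h/8)·[y₀ + 3y₁ + 3y₂ + 2y₃ + 3y₄ + 3y₅ + y₆] = 0.75·(-379.86) = -284.8950.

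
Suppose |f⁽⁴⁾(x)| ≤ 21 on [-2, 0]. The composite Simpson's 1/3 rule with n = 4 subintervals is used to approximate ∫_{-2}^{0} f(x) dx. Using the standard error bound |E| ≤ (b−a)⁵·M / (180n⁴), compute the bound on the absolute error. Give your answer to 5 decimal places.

|E| ≤ (2)⁵·21 / (180·4⁴) = 672/46080 = 0.01458.

0.01458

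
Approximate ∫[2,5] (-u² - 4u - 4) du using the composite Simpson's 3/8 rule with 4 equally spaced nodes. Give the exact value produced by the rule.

h = (5 − 2)/3 = 1.
Nodes u₀,…,u₃ = 2, 3, 4, 5.
f(u) = -u² - 4u - 4: f₀=-16, f₁=-25, f₂=-36, f₃=-49.
(3h/8)·[f₀ + 3f₁ + 3f₂ + f₃] = 0.375·(-248) = -93.

-93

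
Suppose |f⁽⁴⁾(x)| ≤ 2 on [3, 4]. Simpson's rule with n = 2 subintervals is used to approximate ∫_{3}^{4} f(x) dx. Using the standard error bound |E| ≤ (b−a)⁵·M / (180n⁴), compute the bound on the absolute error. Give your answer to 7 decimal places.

0.0006944

|E| ≤ (1)⁵·2 / (180·2⁴) = 2/2880 = 0.0006944.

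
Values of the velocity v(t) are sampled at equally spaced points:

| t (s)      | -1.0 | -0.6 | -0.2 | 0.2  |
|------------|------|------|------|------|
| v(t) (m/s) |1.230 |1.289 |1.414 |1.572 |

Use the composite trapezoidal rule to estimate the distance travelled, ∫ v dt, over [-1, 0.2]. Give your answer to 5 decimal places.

1.64160

h = 0.4, n = 3.
(h/2)·[y₀ + 2y₁ + 2y₂ + y₃] = 0.2·(8.208) = 1.64160.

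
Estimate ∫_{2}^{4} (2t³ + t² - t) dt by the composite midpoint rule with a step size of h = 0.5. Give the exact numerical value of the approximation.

131.875

h = (4 − 2)/4 = 0.5.
Midpoints m₁,…,m₄ = 2.25, 2.75, 3.25, 3.75.
f(m₁)=25.59375, f(m₂)=46.40625, f(m₃)=75.96875, f(m₄)=115.78125.
h·[f(m₁) + f(m₂) + f(m₃) + f(m₄)] = 0.5·(263.75) = 131.875.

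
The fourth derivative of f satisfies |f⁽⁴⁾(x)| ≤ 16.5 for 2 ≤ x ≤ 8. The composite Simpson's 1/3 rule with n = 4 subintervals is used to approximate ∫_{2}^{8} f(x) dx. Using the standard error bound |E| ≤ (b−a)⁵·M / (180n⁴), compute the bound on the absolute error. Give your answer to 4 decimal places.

|E| ≤ (6)⁵·16.5 / (180·4⁴) = 128304/46080 = 2.7844.

2.7844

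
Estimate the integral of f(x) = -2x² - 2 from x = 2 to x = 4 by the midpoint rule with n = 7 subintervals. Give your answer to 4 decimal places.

-41.3061

h = (4 − 2)/7 = 0.285714.
Midpoints m₁,…,m₇ = 2.142857, 2.428571, 2.714286, 3, 3.285714, 3.571429, 3.857143.
f(m₁)=-11.183673, f(m₂)=-13.795918, f(m₃)=-16.734694, f(m₄)=-20, f(m₅)=-23.591837, f(m₆)=-27.510204, f(m₇)=-31.755102.
h·[f(m₁) + f(m₂) + f(m₃) + f(m₄) + f(m₅) + f(m₆) + f(m₇)] = 0.285714·(-144.571429) = -41.3061.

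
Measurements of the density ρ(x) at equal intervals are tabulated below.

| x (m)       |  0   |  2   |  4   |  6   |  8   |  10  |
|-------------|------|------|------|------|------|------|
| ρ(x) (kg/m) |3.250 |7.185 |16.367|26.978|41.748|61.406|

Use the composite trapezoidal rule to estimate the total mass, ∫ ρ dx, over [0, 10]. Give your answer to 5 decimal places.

h = 2, n = 5.
(h/2)·[y₀ + 2y₁ + 2y₂ + 2y₃ + 2y₄ + y₅] = 1·(249.212) = 249.21200.

249.21200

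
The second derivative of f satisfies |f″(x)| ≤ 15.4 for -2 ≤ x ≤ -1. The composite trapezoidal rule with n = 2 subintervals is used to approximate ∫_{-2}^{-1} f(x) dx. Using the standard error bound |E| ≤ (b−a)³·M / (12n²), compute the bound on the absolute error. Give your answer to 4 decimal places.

|E| ≤ (1)³·15.4 / (12·2²) = 15.4/48 = 0.3208.

0.3208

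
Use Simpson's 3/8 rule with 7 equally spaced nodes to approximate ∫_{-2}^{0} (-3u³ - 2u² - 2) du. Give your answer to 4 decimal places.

h = (0 − (-2))/6 = 0.333333.
Nodes u₀,…,u₆ = -2, -1.666667, -1.333333, -1, -0.666667, -0.333333, 0.
f(u) = -3u³ - 2u² - 2: f₀=14, f₁=6.333333, f₂=1.555556, f₃=-1, f₄=-2, f₅=-2.111111, f₆=-2.
(3h/8)·[f₀ + 3f₁ + 3f₂ + 2f₃ + 3f₄ + 3f₅ + f₆] = 0.125·(21.333333) = 2.6667.

2.6667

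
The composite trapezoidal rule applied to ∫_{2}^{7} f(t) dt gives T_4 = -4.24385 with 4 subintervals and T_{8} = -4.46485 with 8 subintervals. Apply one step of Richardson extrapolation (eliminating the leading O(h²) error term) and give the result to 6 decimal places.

-4.538517

R = (4·T_{8} − T_4) / 3 = (4·(-4.46485) − (-4.24385))/3 = (-13.61555)/3 = -4.538517.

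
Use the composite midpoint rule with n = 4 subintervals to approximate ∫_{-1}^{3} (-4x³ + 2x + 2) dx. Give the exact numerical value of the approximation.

-60

h = (3 − (-1))/4 = 1.
Midpoints m₁,…,m₄ = -0.5, 0.5, 1.5, 2.5.
f(m₁)=1.5, f(m₂)=2.5, f(m₃)=-8.5, f(m₄)=-55.5.
h·[f(m₁) + f(m₂) + f(m₃) + f(m₄)] = 1·(-60) = -60.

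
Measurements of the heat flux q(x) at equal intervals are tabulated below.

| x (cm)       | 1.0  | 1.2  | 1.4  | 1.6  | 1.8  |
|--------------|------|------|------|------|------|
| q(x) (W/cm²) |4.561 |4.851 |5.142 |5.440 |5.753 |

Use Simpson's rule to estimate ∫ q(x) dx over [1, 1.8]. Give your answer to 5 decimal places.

4.11747

h = 0.2, n = 4.
(h/3)·[y₀ + 4y₁ + 2y₂ + 4y₃ + y₄] = 0.066667·(61.762) = 4.11747.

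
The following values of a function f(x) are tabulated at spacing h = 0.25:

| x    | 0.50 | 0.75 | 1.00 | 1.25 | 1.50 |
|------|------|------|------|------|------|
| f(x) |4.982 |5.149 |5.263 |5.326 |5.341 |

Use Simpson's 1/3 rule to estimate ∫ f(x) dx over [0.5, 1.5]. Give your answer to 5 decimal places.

h = 0.25, n = 4.
(h/3)·[y₀ + 4y₁ + 2y₂ + 4y₃ + y₄] = 0.083333·(62.749) = 5.22908.

5.22908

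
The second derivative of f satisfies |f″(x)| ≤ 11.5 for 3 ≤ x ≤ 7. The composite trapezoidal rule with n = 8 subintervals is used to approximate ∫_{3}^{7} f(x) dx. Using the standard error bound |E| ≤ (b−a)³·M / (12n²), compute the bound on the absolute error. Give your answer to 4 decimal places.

0.9583

|E| ≤ (4)³·11.5 / (12·8²) = 736/768 = 0.9583.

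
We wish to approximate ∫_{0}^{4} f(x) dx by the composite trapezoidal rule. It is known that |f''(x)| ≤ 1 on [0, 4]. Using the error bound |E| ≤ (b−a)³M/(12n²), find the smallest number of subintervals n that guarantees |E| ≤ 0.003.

Need 64/(12n²) ≤ 0.003.
n² ≥ 64/(12·0.003) = 1777.78 ⇒ n ≥ 42.1637, so the smallest n is 43.

43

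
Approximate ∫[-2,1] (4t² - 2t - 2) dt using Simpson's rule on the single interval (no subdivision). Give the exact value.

9

S = (b−a)/6 · [f(-2) + 4f(-0.5) + f(1)] = 0.5·[18 + 4·0 + 0] = 9.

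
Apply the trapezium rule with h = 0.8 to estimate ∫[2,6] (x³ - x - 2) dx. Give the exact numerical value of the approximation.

h = (6 − 2)/5 = 0.8.
Nodes x₀,…,x₅ = 2, 2.8, 3.6, 4.4, 5.2, 6.
f(x) = x³ - x - 2: f₀=4, f₁=17.152, f₂=41.056, f₃=78.784, f₄=133.408, f₅=208.
(h/2)·[f₀ + 2f₁ + 2f₂ + 2f₃ + 2f₄ + f₅] = 0.4·(752.8) = 301.12.

301.12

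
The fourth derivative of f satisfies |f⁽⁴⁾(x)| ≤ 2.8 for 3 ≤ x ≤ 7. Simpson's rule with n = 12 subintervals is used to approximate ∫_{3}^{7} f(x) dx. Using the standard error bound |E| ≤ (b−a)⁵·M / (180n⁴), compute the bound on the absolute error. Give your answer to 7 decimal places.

0.0007682

|E| ≤ (4)⁵·2.8 / (180·12⁴) = 2867.2/3732480 = 0.0007682.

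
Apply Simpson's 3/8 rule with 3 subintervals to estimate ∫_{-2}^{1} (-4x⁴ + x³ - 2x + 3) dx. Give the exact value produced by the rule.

h = (1 − (-2))/3 = 1.
Nodes x₀,…,x₃ = -2, -1, 0, 1.
f(x) = -4x⁴ + x³ - 2x + 3: f₀=-65, f₁=0, f₂=3, f₃=-2.
(3h/8)·[f₀ + 3f₁ + 3f₂ + f₃] = 0.375·(-58) = -21.75.

-21.75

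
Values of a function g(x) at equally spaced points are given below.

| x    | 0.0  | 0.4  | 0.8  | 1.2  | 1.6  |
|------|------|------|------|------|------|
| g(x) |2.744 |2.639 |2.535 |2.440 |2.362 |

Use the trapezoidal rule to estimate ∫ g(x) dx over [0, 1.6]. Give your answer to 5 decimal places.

4.06680

h = 0.4, n = 4.
(h/2)·[y₀ + 2y₁ + 2y₂ + 2y₃ + y₄] = 0.2·(20.334) = 4.06680.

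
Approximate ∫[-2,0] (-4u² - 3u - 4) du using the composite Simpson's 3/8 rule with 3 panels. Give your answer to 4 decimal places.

-12.6667

h = (0 − (-2))/3 = 0.666667.
Nodes u₀,…,u₃ = -2, -1.333333, -0.666667, 0.
f(u) = -4u² - 3u - 4: f₀=-14, f₁=-7.111111, f₂=-3.777778, f₃=-4.
(3h/8)·[f₀ + 3f₁ + 3f₂ + f₃] = 0.25·(-50.666667) = -12.6667.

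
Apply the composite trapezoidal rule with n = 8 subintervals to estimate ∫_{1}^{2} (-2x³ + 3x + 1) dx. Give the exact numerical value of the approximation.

h = (2 − 1)/8 = 0.125.
Nodes x₀,…,x₈ = 1, 1.125, 1.25, 1.375, 1.5, 1.625, 1.75, 1.875, 2.
f(x) = -2x³ + 3x + 1: f₀=2, f₁=1.52734375, f₂=0.84375, f₃=-0.07421875, f₄=-1.25, f₅=-2.70703125, f₆=-4.46875, f₇=-6.55859375, f₈=-9.
(h/2)·[f₀ + 2f₁ + 2f₂ + 2f₃ + 2f₄ + 2f₅ + 2f₆ + 2f₇ + f₈] = 0.0625·(-32.375) = -2.0234375.

-2.0234375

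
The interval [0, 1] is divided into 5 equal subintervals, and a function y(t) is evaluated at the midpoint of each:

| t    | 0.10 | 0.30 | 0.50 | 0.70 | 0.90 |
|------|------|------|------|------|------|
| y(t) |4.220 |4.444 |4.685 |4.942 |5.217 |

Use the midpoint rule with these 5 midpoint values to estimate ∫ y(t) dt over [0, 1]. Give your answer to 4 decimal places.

h = 0.2, n = 5.
h·[y(m₁) + y(m₂) + y(m₃) + y(m₄) + y(m₅)] = 0.2·(23.508) = 4.7016.

4.7016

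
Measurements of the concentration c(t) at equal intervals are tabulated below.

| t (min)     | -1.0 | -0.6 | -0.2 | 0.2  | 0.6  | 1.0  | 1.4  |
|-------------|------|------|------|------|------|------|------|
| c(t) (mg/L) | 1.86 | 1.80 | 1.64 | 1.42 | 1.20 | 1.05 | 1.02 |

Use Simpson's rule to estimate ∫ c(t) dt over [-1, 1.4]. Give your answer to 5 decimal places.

3.41867

h = 0.4, n = 6.
(h/3)·[y₀ + 4y₁ + 2y₂ + 4y₃ + 2y₄ + 4y₅ + y₆] = 0.133333·(25.64) = 3.41867.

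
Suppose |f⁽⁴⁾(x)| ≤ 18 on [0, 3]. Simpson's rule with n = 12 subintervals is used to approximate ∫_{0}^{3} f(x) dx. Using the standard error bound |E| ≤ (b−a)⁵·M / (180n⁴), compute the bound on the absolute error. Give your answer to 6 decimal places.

|E| ≤ (3)⁵·18 / (180·12⁴) = 4374/3732480 = 0.001172.

0.001172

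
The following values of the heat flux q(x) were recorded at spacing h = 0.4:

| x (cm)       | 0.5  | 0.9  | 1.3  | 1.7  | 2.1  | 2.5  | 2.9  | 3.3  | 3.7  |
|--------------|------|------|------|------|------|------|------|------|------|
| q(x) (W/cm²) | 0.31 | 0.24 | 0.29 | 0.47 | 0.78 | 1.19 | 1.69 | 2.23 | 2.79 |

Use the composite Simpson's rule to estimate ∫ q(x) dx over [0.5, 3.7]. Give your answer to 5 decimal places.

3.35200

h = 0.4, n = 8.
(h/3)·[y₀ + 4y₁ + 2y₂ + 4y₃ + 2y₄ + 4y₅ + 2y₆ + 4y₇ + y₈] = 0.133333·(25.14) = 3.35200.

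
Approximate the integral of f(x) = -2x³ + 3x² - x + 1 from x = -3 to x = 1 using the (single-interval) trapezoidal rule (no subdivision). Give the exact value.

172

T = (b−a)/2 · [f(-3) + f(1)] = 2·[85 + 1] = 172.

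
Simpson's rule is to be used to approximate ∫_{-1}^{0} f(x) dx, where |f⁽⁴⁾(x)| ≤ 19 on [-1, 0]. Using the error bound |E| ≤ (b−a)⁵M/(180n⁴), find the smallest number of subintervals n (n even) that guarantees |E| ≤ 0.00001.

12

Need 19/(180n⁴) ≤ 0.00001.
n⁴ ≥ 19/(180·0.00001) = 10555.6 ⇒ n ≥ 10.1361, so the smallest even n is 12. (n must be even for Simpson's rule.)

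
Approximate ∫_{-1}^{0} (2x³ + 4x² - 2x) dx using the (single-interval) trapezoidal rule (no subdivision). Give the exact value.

2

T = (b−a)/2 · [f(-1) + f(0)] = 0.5·[4 + 0] = 2.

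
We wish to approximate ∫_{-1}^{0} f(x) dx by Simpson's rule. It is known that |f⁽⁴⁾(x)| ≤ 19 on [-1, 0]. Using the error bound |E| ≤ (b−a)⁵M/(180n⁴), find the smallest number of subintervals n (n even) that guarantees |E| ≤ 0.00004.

Need 19/(180n⁴) ≤ 0.00004.
n⁴ ≥ 19/(180·0.00004) = 2638.89 ⇒ n ≥ 7.1673, so the smallest even n is 8. (n must be even for Simpson's rule.)

8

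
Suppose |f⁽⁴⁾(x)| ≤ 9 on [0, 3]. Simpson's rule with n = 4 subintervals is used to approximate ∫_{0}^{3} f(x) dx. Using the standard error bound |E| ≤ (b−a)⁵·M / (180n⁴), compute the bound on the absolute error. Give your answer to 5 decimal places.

0.04746

|E| ≤ (3)⁵·9 / (180·4⁴) = 2187/46080 = 0.04746.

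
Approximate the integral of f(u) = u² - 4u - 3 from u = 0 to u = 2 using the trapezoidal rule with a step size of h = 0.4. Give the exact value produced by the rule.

-11.28

h = (2 − 0)/5 = 0.4.
Nodes u₀,…,u₅ = 0, 0.4, 0.8, 1.2, 1.6, 2.
f(u) = u² - 4u - 3: f₀=-3, f₁=-4.44, f₂=-5.56, f₃=-6.36, f₄=-6.84, f₅=-7.
(h/2)·[f₀ + 2f₁ + 2f₂ + 2f₃ + 2f₄ + f₅] = 0.2·(-56.4) = -11.28.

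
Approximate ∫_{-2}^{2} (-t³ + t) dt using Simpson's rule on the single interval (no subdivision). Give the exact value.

0

S = (b−a)/6 · [f(-2) + 4f(0) + f(2)] = 0.666667·[6 + 4·0 + (-6)] = 0.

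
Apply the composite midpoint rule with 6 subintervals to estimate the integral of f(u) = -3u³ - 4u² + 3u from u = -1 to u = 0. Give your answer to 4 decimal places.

h = (0 − (-1))/6 = 0.166667.
Midpoints m₁,…,m₆ = -0.916667, -0.75, -0.583333, -0.416667, -0.25, -0.083333.
f(m₁)=-3.800347, f(m₂)=-3.234375, f(m₃)=-2.515625, f(m₄)=-1.727431, f(m₅)=-0.953125, f(m₆)=-0.276042.
h·[f(m₁) + f(m₂) + f(m₃) + f(m₄) + f(m₅) + f(m₆)] = 0.166667·(-12.506944) = -2.0845.

-2.0845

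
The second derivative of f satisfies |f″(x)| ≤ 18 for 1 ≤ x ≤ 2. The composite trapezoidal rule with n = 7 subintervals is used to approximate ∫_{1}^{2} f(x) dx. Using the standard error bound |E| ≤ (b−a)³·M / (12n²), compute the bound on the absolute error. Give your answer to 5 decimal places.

0.03061

|E| ≤ (1)³·18 / (12·7²) = 18/588 = 0.03061.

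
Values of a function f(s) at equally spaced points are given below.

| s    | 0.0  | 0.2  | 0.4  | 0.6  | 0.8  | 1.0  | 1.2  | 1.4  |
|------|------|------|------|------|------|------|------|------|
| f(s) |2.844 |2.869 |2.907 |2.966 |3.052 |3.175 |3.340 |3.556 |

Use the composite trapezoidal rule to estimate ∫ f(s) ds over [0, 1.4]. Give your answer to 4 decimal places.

4.3018

h = 0.2, n = 7.
(h/2)·[y₀ + 2y₁ + 2y₂ + 2y₃ + 2y₄ + 2y₅ + 2y₆ + y₇] = 0.1·(43.018) = 4.3018.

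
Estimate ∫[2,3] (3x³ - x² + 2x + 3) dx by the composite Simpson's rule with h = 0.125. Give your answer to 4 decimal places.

50.4167

h = (3 − 2)/8 = 0.125.
Nodes x₀,…,x₈ = 2, 2.125, 2.25, 2.375, 2.5, 2.625, 2.75, 2.875, 3.
f(x) = 3x³ - x² + 2x + 3: f₀=27, f₁=31.521484375, f₂=36.609375, f₃=42.298828125, f₄=48.625, f₅=55.623046875, f₆=63.328125, f₇=71.775390625, f₈=81.
(h/3)·[f₀ + 4f₁ + 2f₂ + 4f₃ + 2f₄ + 4f₅ + 2f₆ + 4f₇ + f₈] = 0.041667·(1210) = 50.4167.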